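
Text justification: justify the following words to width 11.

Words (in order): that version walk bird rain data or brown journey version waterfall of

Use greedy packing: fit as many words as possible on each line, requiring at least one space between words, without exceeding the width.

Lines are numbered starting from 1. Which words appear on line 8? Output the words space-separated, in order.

Line 1: ['that'] (min_width=4, slack=7)
Line 2: ['version'] (min_width=7, slack=4)
Line 3: ['walk', 'bird'] (min_width=9, slack=2)
Line 4: ['rain', 'data'] (min_width=9, slack=2)
Line 5: ['or', 'brown'] (min_width=8, slack=3)
Line 6: ['journey'] (min_width=7, slack=4)
Line 7: ['version'] (min_width=7, slack=4)
Line 8: ['waterfall'] (min_width=9, slack=2)
Line 9: ['of'] (min_width=2, slack=9)

Answer: waterfall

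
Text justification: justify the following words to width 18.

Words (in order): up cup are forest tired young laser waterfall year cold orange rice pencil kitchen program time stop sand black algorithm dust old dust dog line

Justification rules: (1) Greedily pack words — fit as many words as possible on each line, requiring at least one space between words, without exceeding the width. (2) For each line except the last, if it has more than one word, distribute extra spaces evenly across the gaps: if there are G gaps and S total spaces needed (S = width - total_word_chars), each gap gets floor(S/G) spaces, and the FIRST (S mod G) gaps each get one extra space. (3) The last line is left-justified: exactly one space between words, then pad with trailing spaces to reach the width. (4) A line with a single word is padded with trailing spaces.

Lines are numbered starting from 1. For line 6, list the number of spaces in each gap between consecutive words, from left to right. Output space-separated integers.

Line 1: ['up', 'cup', 'are', 'forest'] (min_width=17, slack=1)
Line 2: ['tired', 'young', 'laser'] (min_width=17, slack=1)
Line 3: ['waterfall', 'year'] (min_width=14, slack=4)
Line 4: ['cold', 'orange', 'rice'] (min_width=16, slack=2)
Line 5: ['pencil', 'kitchen'] (min_width=14, slack=4)
Line 6: ['program', 'time', 'stop'] (min_width=17, slack=1)
Line 7: ['sand', 'black'] (min_width=10, slack=8)
Line 8: ['algorithm', 'dust', 'old'] (min_width=18, slack=0)
Line 9: ['dust', 'dog', 'line'] (min_width=13, slack=5)

Answer: 2 1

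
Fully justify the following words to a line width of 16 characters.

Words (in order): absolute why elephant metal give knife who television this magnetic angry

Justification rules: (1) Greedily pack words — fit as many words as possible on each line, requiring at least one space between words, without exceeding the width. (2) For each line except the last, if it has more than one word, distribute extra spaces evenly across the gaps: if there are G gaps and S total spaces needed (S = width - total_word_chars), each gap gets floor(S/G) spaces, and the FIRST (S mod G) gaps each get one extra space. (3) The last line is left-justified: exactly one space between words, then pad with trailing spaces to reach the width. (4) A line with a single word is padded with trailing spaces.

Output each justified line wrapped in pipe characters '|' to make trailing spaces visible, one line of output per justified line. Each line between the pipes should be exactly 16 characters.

Answer: |absolute     why|
|elephant   metal|
|give  knife  who|
|television  this|
|magnetic angry  |

Derivation:
Line 1: ['absolute', 'why'] (min_width=12, slack=4)
Line 2: ['elephant', 'metal'] (min_width=14, slack=2)
Line 3: ['give', 'knife', 'who'] (min_width=14, slack=2)
Line 4: ['television', 'this'] (min_width=15, slack=1)
Line 5: ['magnetic', 'angry'] (min_width=14, slack=2)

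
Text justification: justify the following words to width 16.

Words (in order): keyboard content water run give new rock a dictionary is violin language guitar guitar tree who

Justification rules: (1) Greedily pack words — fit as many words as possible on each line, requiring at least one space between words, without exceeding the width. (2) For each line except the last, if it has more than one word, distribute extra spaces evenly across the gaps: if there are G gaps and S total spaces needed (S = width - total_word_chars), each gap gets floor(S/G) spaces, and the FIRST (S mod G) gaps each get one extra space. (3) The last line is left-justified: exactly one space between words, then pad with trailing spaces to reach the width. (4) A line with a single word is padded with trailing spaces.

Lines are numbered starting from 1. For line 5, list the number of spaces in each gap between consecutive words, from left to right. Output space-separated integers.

Line 1: ['keyboard', 'content'] (min_width=16, slack=0)
Line 2: ['water', 'run', 'give'] (min_width=14, slack=2)
Line 3: ['new', 'rock', 'a'] (min_width=10, slack=6)
Line 4: ['dictionary', 'is'] (min_width=13, slack=3)
Line 5: ['violin', 'language'] (min_width=15, slack=1)
Line 6: ['guitar', 'guitar'] (min_width=13, slack=3)
Line 7: ['tree', 'who'] (min_width=8, slack=8)

Answer: 2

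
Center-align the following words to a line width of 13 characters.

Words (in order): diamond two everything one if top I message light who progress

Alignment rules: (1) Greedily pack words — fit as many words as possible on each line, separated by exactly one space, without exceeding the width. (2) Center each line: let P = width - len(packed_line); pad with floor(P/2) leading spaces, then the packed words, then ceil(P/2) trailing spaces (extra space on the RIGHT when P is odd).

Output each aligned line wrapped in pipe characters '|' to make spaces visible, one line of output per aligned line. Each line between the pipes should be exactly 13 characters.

Answer: | diamond two |
| everything  |
|one if top I |
|message light|
|who progress |

Derivation:
Line 1: ['diamond', 'two'] (min_width=11, slack=2)
Line 2: ['everything'] (min_width=10, slack=3)
Line 3: ['one', 'if', 'top', 'I'] (min_width=12, slack=1)
Line 4: ['message', 'light'] (min_width=13, slack=0)
Line 5: ['who', 'progress'] (min_width=12, slack=1)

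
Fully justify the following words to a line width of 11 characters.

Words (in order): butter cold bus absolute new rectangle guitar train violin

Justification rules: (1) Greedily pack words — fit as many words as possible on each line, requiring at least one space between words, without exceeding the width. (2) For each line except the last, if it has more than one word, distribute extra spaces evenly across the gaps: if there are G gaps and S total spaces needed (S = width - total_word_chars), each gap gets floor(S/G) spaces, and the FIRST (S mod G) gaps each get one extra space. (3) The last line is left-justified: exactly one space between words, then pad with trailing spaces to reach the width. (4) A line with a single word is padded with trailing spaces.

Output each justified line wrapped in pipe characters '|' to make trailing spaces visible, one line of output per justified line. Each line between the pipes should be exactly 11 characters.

Answer: |butter cold|
|bus        |
|absolute   |
|new        |
|rectangle  |
|guitar     |
|train      |
|violin     |

Derivation:
Line 1: ['butter', 'cold'] (min_width=11, slack=0)
Line 2: ['bus'] (min_width=3, slack=8)
Line 3: ['absolute'] (min_width=8, slack=3)
Line 4: ['new'] (min_width=3, slack=8)
Line 5: ['rectangle'] (min_width=9, slack=2)
Line 6: ['guitar'] (min_width=6, slack=5)
Line 7: ['train'] (min_width=5, slack=6)
Line 8: ['violin'] (min_width=6, slack=5)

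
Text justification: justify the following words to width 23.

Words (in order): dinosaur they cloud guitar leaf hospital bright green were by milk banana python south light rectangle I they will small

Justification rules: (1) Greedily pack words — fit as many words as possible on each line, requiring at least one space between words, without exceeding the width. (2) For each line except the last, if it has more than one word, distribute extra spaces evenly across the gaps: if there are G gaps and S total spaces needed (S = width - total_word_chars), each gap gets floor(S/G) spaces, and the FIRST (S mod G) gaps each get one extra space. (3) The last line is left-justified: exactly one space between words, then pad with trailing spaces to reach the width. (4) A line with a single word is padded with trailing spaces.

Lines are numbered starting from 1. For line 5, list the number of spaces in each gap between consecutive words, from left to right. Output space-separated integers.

Line 1: ['dinosaur', 'they', 'cloud'] (min_width=19, slack=4)
Line 2: ['guitar', 'leaf', 'hospital'] (min_width=20, slack=3)
Line 3: ['bright', 'green', 'were', 'by'] (min_width=20, slack=3)
Line 4: ['milk', 'banana', 'python'] (min_width=18, slack=5)
Line 5: ['south', 'light', 'rectangle', 'I'] (min_width=23, slack=0)
Line 6: ['they', 'will', 'small'] (min_width=15, slack=8)

Answer: 1 1 1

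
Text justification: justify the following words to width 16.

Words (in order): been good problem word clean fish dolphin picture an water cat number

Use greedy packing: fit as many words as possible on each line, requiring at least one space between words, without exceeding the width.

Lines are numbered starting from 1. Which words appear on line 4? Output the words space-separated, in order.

Answer: dolphin picture

Derivation:
Line 1: ['been', 'good'] (min_width=9, slack=7)
Line 2: ['problem', 'word'] (min_width=12, slack=4)
Line 3: ['clean', 'fish'] (min_width=10, slack=6)
Line 4: ['dolphin', 'picture'] (min_width=15, slack=1)
Line 5: ['an', 'water', 'cat'] (min_width=12, slack=4)
Line 6: ['number'] (min_width=6, slack=10)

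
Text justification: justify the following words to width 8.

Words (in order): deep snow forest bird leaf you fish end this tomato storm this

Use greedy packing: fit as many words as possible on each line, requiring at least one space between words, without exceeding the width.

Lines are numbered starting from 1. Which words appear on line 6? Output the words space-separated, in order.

Answer: fish end

Derivation:
Line 1: ['deep'] (min_width=4, slack=4)
Line 2: ['snow'] (min_width=4, slack=4)
Line 3: ['forest'] (min_width=6, slack=2)
Line 4: ['bird'] (min_width=4, slack=4)
Line 5: ['leaf', 'you'] (min_width=8, slack=0)
Line 6: ['fish', 'end'] (min_width=8, slack=0)
Line 7: ['this'] (min_width=4, slack=4)
Line 8: ['tomato'] (min_width=6, slack=2)
Line 9: ['storm'] (min_width=5, slack=3)
Line 10: ['this'] (min_width=4, slack=4)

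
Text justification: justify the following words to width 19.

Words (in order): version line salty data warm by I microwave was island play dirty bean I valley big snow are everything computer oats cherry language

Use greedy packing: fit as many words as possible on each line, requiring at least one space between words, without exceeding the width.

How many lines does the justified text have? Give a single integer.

Line 1: ['version', 'line', 'salty'] (min_width=18, slack=1)
Line 2: ['data', 'warm', 'by', 'I'] (min_width=14, slack=5)
Line 3: ['microwave', 'was'] (min_width=13, slack=6)
Line 4: ['island', 'play', 'dirty'] (min_width=17, slack=2)
Line 5: ['bean', 'I', 'valley', 'big'] (min_width=17, slack=2)
Line 6: ['snow', 'are', 'everything'] (min_width=19, slack=0)
Line 7: ['computer', 'oats'] (min_width=13, slack=6)
Line 8: ['cherry', 'language'] (min_width=15, slack=4)
Total lines: 8

Answer: 8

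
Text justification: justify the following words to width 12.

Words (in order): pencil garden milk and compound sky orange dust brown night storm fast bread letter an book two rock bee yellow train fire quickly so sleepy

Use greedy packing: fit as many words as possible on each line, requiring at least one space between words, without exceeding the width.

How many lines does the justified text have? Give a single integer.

Answer: 13

Derivation:
Line 1: ['pencil'] (min_width=6, slack=6)
Line 2: ['garden', 'milk'] (min_width=11, slack=1)
Line 3: ['and', 'compound'] (min_width=12, slack=0)
Line 4: ['sky', 'orange'] (min_width=10, slack=2)
Line 5: ['dust', 'brown'] (min_width=10, slack=2)
Line 6: ['night', 'storm'] (min_width=11, slack=1)
Line 7: ['fast', 'bread'] (min_width=10, slack=2)
Line 8: ['letter', 'an'] (min_width=9, slack=3)
Line 9: ['book', 'two'] (min_width=8, slack=4)
Line 10: ['rock', 'bee'] (min_width=8, slack=4)
Line 11: ['yellow', 'train'] (min_width=12, slack=0)
Line 12: ['fire', 'quickly'] (min_width=12, slack=0)
Line 13: ['so', 'sleepy'] (min_width=9, slack=3)
Total lines: 13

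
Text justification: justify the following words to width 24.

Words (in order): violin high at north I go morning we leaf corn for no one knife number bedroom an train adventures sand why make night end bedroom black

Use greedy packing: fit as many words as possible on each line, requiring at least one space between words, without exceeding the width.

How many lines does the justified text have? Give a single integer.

Line 1: ['violin', 'high', 'at', 'north', 'I'] (min_width=22, slack=2)
Line 2: ['go', 'morning', 'we', 'leaf', 'corn'] (min_width=23, slack=1)
Line 3: ['for', 'no', 'one', 'knife', 'number'] (min_width=23, slack=1)
Line 4: ['bedroom', 'an', 'train'] (min_width=16, slack=8)
Line 5: ['adventures', 'sand', 'why', 'make'] (min_width=24, slack=0)
Line 6: ['night', 'end', 'bedroom', 'black'] (min_width=23, slack=1)
Total lines: 6

Answer: 6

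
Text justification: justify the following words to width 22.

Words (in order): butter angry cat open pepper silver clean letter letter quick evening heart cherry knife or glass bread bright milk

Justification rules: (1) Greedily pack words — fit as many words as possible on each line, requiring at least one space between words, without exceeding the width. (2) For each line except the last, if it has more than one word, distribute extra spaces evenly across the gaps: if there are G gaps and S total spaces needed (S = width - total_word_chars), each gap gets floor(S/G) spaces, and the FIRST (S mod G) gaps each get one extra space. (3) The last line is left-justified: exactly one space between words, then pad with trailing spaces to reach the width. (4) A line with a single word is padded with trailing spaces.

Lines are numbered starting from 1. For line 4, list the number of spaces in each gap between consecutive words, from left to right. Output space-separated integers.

Line 1: ['butter', 'angry', 'cat', 'open'] (min_width=21, slack=1)
Line 2: ['pepper', 'silver', 'clean'] (min_width=19, slack=3)
Line 3: ['letter', 'letter', 'quick'] (min_width=19, slack=3)
Line 4: ['evening', 'heart', 'cherry'] (min_width=20, slack=2)
Line 5: ['knife', 'or', 'glass', 'bread'] (min_width=20, slack=2)
Line 6: ['bright', 'milk'] (min_width=11, slack=11)

Answer: 2 2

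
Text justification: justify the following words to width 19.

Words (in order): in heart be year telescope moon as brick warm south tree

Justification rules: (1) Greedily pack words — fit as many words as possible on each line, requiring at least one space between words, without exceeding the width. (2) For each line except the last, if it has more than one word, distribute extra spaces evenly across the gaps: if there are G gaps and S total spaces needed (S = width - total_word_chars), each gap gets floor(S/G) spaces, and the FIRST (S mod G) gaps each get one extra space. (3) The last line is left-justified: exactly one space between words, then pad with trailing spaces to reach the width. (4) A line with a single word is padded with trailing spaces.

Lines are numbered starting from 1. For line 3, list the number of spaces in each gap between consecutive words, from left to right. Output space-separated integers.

Answer: 3 2

Derivation:
Line 1: ['in', 'heart', 'be', 'year'] (min_width=16, slack=3)
Line 2: ['telescope', 'moon', 'as'] (min_width=17, slack=2)
Line 3: ['brick', 'warm', 'south'] (min_width=16, slack=3)
Line 4: ['tree'] (min_width=4, slack=15)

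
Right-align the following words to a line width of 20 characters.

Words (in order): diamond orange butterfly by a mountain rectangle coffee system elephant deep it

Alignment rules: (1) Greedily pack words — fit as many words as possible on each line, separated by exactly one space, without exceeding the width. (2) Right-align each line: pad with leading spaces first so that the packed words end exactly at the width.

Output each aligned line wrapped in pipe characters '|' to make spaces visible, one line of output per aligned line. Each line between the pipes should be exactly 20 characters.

Answer: |      diamond orange|
|      butterfly by a|
|  mountain rectangle|
|       coffee system|
|    elephant deep it|

Derivation:
Line 1: ['diamond', 'orange'] (min_width=14, slack=6)
Line 2: ['butterfly', 'by', 'a'] (min_width=14, slack=6)
Line 3: ['mountain', 'rectangle'] (min_width=18, slack=2)
Line 4: ['coffee', 'system'] (min_width=13, slack=7)
Line 5: ['elephant', 'deep', 'it'] (min_width=16, slack=4)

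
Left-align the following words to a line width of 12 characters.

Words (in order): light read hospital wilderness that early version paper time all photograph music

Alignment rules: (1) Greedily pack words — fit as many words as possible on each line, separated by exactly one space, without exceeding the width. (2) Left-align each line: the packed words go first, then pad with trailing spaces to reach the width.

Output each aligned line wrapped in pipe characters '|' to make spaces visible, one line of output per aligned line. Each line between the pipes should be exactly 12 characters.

Line 1: ['light', 'read'] (min_width=10, slack=2)
Line 2: ['hospital'] (min_width=8, slack=4)
Line 3: ['wilderness'] (min_width=10, slack=2)
Line 4: ['that', 'early'] (min_width=10, slack=2)
Line 5: ['version'] (min_width=7, slack=5)
Line 6: ['paper', 'time'] (min_width=10, slack=2)
Line 7: ['all'] (min_width=3, slack=9)
Line 8: ['photograph'] (min_width=10, slack=2)
Line 9: ['music'] (min_width=5, slack=7)

Answer: |light read  |
|hospital    |
|wilderness  |
|that early  |
|version     |
|paper time  |
|all         |
|photograph  |
|music       |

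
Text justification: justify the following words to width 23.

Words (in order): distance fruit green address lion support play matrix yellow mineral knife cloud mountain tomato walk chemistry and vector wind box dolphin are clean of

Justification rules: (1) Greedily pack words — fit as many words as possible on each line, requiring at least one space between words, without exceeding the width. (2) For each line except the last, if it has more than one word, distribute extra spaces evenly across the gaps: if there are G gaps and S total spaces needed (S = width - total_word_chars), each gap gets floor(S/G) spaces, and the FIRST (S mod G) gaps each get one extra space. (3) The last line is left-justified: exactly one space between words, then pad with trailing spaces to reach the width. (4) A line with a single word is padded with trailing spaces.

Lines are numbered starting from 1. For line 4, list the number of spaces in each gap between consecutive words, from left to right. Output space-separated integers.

Line 1: ['distance', 'fruit', 'green'] (min_width=20, slack=3)
Line 2: ['address', 'lion', 'support'] (min_width=20, slack=3)
Line 3: ['play', 'matrix', 'yellow'] (min_width=18, slack=5)
Line 4: ['mineral', 'knife', 'cloud'] (min_width=19, slack=4)
Line 5: ['mountain', 'tomato', 'walk'] (min_width=20, slack=3)
Line 6: ['chemistry', 'and', 'vector'] (min_width=20, slack=3)
Line 7: ['wind', 'box', 'dolphin', 'are'] (min_width=20, slack=3)
Line 8: ['clean', 'of'] (min_width=8, slack=15)

Answer: 3 3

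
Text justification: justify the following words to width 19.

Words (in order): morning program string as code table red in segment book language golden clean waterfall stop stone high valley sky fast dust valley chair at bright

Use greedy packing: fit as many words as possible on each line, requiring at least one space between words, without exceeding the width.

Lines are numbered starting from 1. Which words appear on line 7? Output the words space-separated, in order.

Answer: stop stone high

Derivation:
Line 1: ['morning', 'program'] (min_width=15, slack=4)
Line 2: ['string', 'as', 'code'] (min_width=14, slack=5)
Line 3: ['table', 'red', 'in'] (min_width=12, slack=7)
Line 4: ['segment', 'book'] (min_width=12, slack=7)
Line 5: ['language', 'golden'] (min_width=15, slack=4)
Line 6: ['clean', 'waterfall'] (min_width=15, slack=4)
Line 7: ['stop', 'stone', 'high'] (min_width=15, slack=4)
Line 8: ['valley', 'sky', 'fast'] (min_width=15, slack=4)
Line 9: ['dust', 'valley', 'chair'] (min_width=17, slack=2)
Line 10: ['at', 'bright'] (min_width=9, slack=10)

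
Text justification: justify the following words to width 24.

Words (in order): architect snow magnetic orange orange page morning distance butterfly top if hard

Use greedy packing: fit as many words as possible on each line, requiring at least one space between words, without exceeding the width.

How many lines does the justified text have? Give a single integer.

Line 1: ['architect', 'snow', 'magnetic'] (min_width=23, slack=1)
Line 2: ['orange', 'orange', 'page'] (min_width=18, slack=6)
Line 3: ['morning', 'distance'] (min_width=16, slack=8)
Line 4: ['butterfly', 'top', 'if', 'hard'] (min_width=21, slack=3)
Total lines: 4

Answer: 4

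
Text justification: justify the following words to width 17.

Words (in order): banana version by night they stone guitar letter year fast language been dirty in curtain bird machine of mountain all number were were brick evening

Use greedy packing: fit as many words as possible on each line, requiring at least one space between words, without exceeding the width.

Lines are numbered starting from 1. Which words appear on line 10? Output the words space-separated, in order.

Answer: brick evening

Derivation:
Line 1: ['banana', 'version', 'by'] (min_width=17, slack=0)
Line 2: ['night', 'they', 'stone'] (min_width=16, slack=1)
Line 3: ['guitar', 'letter'] (min_width=13, slack=4)
Line 4: ['year', 'fast'] (min_width=9, slack=8)
Line 5: ['language', 'been'] (min_width=13, slack=4)
Line 6: ['dirty', 'in', 'curtain'] (min_width=16, slack=1)
Line 7: ['bird', 'machine', 'of'] (min_width=15, slack=2)
Line 8: ['mountain', 'all'] (min_width=12, slack=5)
Line 9: ['number', 'were', 'were'] (min_width=16, slack=1)
Line 10: ['brick', 'evening'] (min_width=13, slack=4)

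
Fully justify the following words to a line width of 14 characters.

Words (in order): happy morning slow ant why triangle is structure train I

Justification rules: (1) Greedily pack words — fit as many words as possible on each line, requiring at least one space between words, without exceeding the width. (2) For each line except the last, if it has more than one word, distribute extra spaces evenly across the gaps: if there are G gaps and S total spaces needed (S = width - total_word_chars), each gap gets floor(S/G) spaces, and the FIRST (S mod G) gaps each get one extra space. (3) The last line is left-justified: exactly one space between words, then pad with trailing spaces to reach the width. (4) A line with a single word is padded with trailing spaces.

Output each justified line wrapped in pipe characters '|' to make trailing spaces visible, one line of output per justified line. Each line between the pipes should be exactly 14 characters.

Answer: |happy  morning|
|slow  ant  why|
|triangle    is|
|structure     |
|train I       |

Derivation:
Line 1: ['happy', 'morning'] (min_width=13, slack=1)
Line 2: ['slow', 'ant', 'why'] (min_width=12, slack=2)
Line 3: ['triangle', 'is'] (min_width=11, slack=3)
Line 4: ['structure'] (min_width=9, slack=5)
Line 5: ['train', 'I'] (min_width=7, slack=7)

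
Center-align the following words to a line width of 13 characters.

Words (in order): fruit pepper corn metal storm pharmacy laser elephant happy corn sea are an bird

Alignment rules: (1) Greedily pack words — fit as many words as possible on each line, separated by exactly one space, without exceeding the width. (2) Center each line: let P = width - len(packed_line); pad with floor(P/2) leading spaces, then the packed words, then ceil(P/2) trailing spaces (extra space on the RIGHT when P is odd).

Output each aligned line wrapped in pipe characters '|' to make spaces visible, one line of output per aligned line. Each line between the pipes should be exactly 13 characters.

Answer: |fruit pepper |
| corn metal  |
|    storm    |
|  pharmacy   |
|    laser    |
|  elephant   |
| happy corn  |
| sea are an  |
|    bird     |

Derivation:
Line 1: ['fruit', 'pepper'] (min_width=12, slack=1)
Line 2: ['corn', 'metal'] (min_width=10, slack=3)
Line 3: ['storm'] (min_width=5, slack=8)
Line 4: ['pharmacy'] (min_width=8, slack=5)
Line 5: ['laser'] (min_width=5, slack=8)
Line 6: ['elephant'] (min_width=8, slack=5)
Line 7: ['happy', 'corn'] (min_width=10, slack=3)
Line 8: ['sea', 'are', 'an'] (min_width=10, slack=3)
Line 9: ['bird'] (min_width=4, slack=9)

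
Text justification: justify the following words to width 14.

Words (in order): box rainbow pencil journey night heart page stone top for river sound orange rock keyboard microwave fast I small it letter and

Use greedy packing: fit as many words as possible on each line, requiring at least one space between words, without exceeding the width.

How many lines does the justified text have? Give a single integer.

Line 1: ['box', 'rainbow'] (min_width=11, slack=3)
Line 2: ['pencil', 'journey'] (min_width=14, slack=0)
Line 3: ['night', 'heart'] (min_width=11, slack=3)
Line 4: ['page', 'stone', 'top'] (min_width=14, slack=0)
Line 5: ['for', 'river'] (min_width=9, slack=5)
Line 6: ['sound', 'orange'] (min_width=12, slack=2)
Line 7: ['rock', 'keyboard'] (min_width=13, slack=1)
Line 8: ['microwave', 'fast'] (min_width=14, slack=0)
Line 9: ['I', 'small', 'it'] (min_width=10, slack=4)
Line 10: ['letter', 'and'] (min_width=10, slack=4)
Total lines: 10

Answer: 10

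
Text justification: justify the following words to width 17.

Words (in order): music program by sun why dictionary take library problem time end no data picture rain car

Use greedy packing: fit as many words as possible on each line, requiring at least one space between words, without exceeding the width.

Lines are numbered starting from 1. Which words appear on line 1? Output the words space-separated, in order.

Answer: music program by

Derivation:
Line 1: ['music', 'program', 'by'] (min_width=16, slack=1)
Line 2: ['sun', 'why'] (min_width=7, slack=10)
Line 3: ['dictionary', 'take'] (min_width=15, slack=2)
Line 4: ['library', 'problem'] (min_width=15, slack=2)
Line 5: ['time', 'end', 'no', 'data'] (min_width=16, slack=1)
Line 6: ['picture', 'rain', 'car'] (min_width=16, slack=1)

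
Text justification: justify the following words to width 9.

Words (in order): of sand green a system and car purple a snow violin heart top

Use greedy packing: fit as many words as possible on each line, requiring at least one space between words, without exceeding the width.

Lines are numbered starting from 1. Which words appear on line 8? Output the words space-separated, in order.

Line 1: ['of', 'sand'] (min_width=7, slack=2)
Line 2: ['green', 'a'] (min_width=7, slack=2)
Line 3: ['system'] (min_width=6, slack=3)
Line 4: ['and', 'car'] (min_width=7, slack=2)
Line 5: ['purple', 'a'] (min_width=8, slack=1)
Line 6: ['snow'] (min_width=4, slack=5)
Line 7: ['violin'] (min_width=6, slack=3)
Line 8: ['heart', 'top'] (min_width=9, slack=0)

Answer: heart top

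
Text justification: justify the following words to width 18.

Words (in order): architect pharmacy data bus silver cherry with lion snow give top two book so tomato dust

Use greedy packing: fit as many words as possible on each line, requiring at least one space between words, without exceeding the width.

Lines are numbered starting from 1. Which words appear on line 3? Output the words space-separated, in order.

Line 1: ['architect', 'pharmacy'] (min_width=18, slack=0)
Line 2: ['data', 'bus', 'silver'] (min_width=15, slack=3)
Line 3: ['cherry', 'with', 'lion'] (min_width=16, slack=2)
Line 4: ['snow', 'give', 'top', 'two'] (min_width=17, slack=1)
Line 5: ['book', 'so', 'tomato'] (min_width=14, slack=4)
Line 6: ['dust'] (min_width=4, slack=14)

Answer: cherry with lion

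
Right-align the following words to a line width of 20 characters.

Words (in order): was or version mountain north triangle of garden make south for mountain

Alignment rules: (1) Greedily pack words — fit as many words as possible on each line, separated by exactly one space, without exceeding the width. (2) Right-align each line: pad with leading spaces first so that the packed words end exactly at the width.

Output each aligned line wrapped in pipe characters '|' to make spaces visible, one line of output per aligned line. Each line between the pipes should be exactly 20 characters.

Answer: |      was or version|
|      mountain north|
|  triangle of garden|
|      make south for|
|            mountain|

Derivation:
Line 1: ['was', 'or', 'version'] (min_width=14, slack=6)
Line 2: ['mountain', 'north'] (min_width=14, slack=6)
Line 3: ['triangle', 'of', 'garden'] (min_width=18, slack=2)
Line 4: ['make', 'south', 'for'] (min_width=14, slack=6)
Line 5: ['mountain'] (min_width=8, slack=12)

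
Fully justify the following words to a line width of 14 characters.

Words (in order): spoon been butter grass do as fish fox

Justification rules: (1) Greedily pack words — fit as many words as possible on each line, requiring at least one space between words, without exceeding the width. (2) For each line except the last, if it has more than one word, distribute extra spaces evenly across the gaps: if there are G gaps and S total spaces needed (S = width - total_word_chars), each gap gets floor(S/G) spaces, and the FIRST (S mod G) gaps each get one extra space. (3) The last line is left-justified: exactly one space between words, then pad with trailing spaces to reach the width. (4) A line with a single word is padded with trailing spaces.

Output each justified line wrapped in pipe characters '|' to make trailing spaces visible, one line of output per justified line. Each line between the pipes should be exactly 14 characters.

Line 1: ['spoon', 'been'] (min_width=10, slack=4)
Line 2: ['butter', 'grass'] (min_width=12, slack=2)
Line 3: ['do', 'as', 'fish', 'fox'] (min_width=14, slack=0)

Answer: |spoon     been|
|butter   grass|
|do as fish fox|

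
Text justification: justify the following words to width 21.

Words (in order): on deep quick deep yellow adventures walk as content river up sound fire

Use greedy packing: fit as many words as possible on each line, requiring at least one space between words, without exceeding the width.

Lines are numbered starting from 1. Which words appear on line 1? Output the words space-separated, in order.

Line 1: ['on', 'deep', 'quick', 'deep'] (min_width=18, slack=3)
Line 2: ['yellow', 'adventures'] (min_width=17, slack=4)
Line 3: ['walk', 'as', 'content', 'river'] (min_width=21, slack=0)
Line 4: ['up', 'sound', 'fire'] (min_width=13, slack=8)

Answer: on deep quick deep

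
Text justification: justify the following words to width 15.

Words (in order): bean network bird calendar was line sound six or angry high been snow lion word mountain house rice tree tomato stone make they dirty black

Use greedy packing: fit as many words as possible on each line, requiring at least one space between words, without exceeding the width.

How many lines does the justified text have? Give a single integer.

Answer: 11

Derivation:
Line 1: ['bean', 'network'] (min_width=12, slack=3)
Line 2: ['bird', 'calendar'] (min_width=13, slack=2)
Line 3: ['was', 'line', 'sound'] (min_width=14, slack=1)
Line 4: ['six', 'or', 'angry'] (min_width=12, slack=3)
Line 5: ['high', 'been', 'snow'] (min_width=14, slack=1)
Line 6: ['lion', 'word'] (min_width=9, slack=6)
Line 7: ['mountain', 'house'] (min_width=14, slack=1)
Line 8: ['rice', 'tree'] (min_width=9, slack=6)
Line 9: ['tomato', 'stone'] (min_width=12, slack=3)
Line 10: ['make', 'they', 'dirty'] (min_width=15, slack=0)
Line 11: ['black'] (min_width=5, slack=10)
Total lines: 11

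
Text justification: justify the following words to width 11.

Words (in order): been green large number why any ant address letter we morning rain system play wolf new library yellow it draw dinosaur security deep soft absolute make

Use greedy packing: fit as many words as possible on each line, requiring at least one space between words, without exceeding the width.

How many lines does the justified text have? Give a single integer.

Line 1: ['been', 'green'] (min_width=10, slack=1)
Line 2: ['large'] (min_width=5, slack=6)
Line 3: ['number', 'why'] (min_width=10, slack=1)
Line 4: ['any', 'ant'] (min_width=7, slack=4)
Line 5: ['address'] (min_width=7, slack=4)
Line 6: ['letter', 'we'] (min_width=9, slack=2)
Line 7: ['morning'] (min_width=7, slack=4)
Line 8: ['rain', 'system'] (min_width=11, slack=0)
Line 9: ['play', 'wolf'] (min_width=9, slack=2)
Line 10: ['new', 'library'] (min_width=11, slack=0)
Line 11: ['yellow', 'it'] (min_width=9, slack=2)
Line 12: ['draw'] (min_width=4, slack=7)
Line 13: ['dinosaur'] (min_width=8, slack=3)
Line 14: ['security'] (min_width=8, slack=3)
Line 15: ['deep', 'soft'] (min_width=9, slack=2)
Line 16: ['absolute'] (min_width=8, slack=3)
Line 17: ['make'] (min_width=4, slack=7)
Total lines: 17

Answer: 17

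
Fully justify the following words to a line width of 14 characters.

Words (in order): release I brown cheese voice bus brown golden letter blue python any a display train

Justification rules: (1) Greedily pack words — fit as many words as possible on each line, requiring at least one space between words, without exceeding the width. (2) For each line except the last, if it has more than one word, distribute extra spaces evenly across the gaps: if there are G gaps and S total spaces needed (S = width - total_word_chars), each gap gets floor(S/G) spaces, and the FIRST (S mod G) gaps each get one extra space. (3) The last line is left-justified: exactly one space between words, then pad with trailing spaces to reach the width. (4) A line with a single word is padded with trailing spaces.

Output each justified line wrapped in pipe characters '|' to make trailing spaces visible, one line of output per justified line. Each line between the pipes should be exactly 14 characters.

Line 1: ['release', 'I'] (min_width=9, slack=5)
Line 2: ['brown', 'cheese'] (min_width=12, slack=2)
Line 3: ['voice', 'bus'] (min_width=9, slack=5)
Line 4: ['brown', 'golden'] (min_width=12, slack=2)
Line 5: ['letter', 'blue'] (min_width=11, slack=3)
Line 6: ['python', 'any', 'a'] (min_width=12, slack=2)
Line 7: ['display', 'train'] (min_width=13, slack=1)

Answer: |release      I|
|brown   cheese|
|voice      bus|
|brown   golden|
|letter    blue|
|python  any  a|
|display train |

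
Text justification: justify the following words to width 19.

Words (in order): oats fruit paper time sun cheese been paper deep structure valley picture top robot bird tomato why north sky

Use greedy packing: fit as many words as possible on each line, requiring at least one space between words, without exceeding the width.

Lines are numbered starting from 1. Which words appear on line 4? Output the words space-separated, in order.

Answer: structure valley

Derivation:
Line 1: ['oats', 'fruit', 'paper'] (min_width=16, slack=3)
Line 2: ['time', 'sun', 'cheese'] (min_width=15, slack=4)
Line 3: ['been', 'paper', 'deep'] (min_width=15, slack=4)
Line 4: ['structure', 'valley'] (min_width=16, slack=3)
Line 5: ['picture', 'top', 'robot'] (min_width=17, slack=2)
Line 6: ['bird', 'tomato', 'why'] (min_width=15, slack=4)
Line 7: ['north', 'sky'] (min_width=9, slack=10)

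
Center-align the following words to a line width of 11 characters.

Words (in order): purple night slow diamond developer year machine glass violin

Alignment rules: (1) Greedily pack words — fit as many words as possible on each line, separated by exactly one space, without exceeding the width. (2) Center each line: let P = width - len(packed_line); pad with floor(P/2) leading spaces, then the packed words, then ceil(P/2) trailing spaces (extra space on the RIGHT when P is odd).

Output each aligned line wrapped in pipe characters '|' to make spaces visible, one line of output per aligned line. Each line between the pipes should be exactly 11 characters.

Answer: |  purple   |
|night slow |
|  diamond  |
| developer |
|   year    |
|  machine  |
|   glass   |
|  violin   |

Derivation:
Line 1: ['purple'] (min_width=6, slack=5)
Line 2: ['night', 'slow'] (min_width=10, slack=1)
Line 3: ['diamond'] (min_width=7, slack=4)
Line 4: ['developer'] (min_width=9, slack=2)
Line 5: ['year'] (min_width=4, slack=7)
Line 6: ['machine'] (min_width=7, slack=4)
Line 7: ['glass'] (min_width=5, slack=6)
Line 8: ['violin'] (min_width=6, slack=5)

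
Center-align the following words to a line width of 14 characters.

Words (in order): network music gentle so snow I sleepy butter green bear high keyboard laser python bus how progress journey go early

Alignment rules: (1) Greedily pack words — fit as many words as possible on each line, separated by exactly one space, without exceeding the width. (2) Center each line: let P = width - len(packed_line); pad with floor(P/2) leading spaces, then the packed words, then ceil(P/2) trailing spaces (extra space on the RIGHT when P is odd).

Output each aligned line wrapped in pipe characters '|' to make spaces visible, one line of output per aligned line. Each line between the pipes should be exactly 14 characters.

Line 1: ['network', 'music'] (min_width=13, slack=1)
Line 2: ['gentle', 'so', 'snow'] (min_width=14, slack=0)
Line 3: ['I', 'sleepy'] (min_width=8, slack=6)
Line 4: ['butter', 'green'] (min_width=12, slack=2)
Line 5: ['bear', 'high'] (min_width=9, slack=5)
Line 6: ['keyboard', 'laser'] (min_width=14, slack=0)
Line 7: ['python', 'bus', 'how'] (min_width=14, slack=0)
Line 8: ['progress'] (min_width=8, slack=6)
Line 9: ['journey', 'go'] (min_width=10, slack=4)
Line 10: ['early'] (min_width=5, slack=9)

Answer: |network music |
|gentle so snow|
|   I sleepy   |
| butter green |
|  bear high   |
|keyboard laser|
|python bus how|
|   progress   |
|  journey go  |
|    early     |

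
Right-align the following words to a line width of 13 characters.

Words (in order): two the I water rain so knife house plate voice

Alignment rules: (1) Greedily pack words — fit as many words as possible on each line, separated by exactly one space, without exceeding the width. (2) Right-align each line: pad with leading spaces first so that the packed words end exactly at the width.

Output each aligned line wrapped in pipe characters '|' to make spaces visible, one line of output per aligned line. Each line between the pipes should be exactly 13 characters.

Line 1: ['two', 'the', 'I'] (min_width=9, slack=4)
Line 2: ['water', 'rain', 'so'] (min_width=13, slack=0)
Line 3: ['knife', 'house'] (min_width=11, slack=2)
Line 4: ['plate', 'voice'] (min_width=11, slack=2)

Answer: |    two the I|
|water rain so|
|  knife house|
|  plate voice|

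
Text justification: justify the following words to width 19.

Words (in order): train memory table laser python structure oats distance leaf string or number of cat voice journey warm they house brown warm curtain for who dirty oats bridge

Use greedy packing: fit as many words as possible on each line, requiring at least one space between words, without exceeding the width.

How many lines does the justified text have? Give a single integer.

Line 1: ['train', 'memory', 'table'] (min_width=18, slack=1)
Line 2: ['laser', 'python'] (min_width=12, slack=7)
Line 3: ['structure', 'oats'] (min_width=14, slack=5)
Line 4: ['distance', 'leaf'] (min_width=13, slack=6)
Line 5: ['string', 'or', 'number', 'of'] (min_width=19, slack=0)
Line 6: ['cat', 'voice', 'journey'] (min_width=17, slack=2)
Line 7: ['warm', 'they', 'house'] (min_width=15, slack=4)
Line 8: ['brown', 'warm', 'curtain'] (min_width=18, slack=1)
Line 9: ['for', 'who', 'dirty', 'oats'] (min_width=18, slack=1)
Line 10: ['bridge'] (min_width=6, slack=13)
Total lines: 10

Answer: 10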